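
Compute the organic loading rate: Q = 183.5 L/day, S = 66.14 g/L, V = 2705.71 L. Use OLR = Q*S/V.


OLR = Q * S / V
= 183.5 * 66.14 / 2705.71
= 4.4856 g/L/day

4.4856 g/L/day


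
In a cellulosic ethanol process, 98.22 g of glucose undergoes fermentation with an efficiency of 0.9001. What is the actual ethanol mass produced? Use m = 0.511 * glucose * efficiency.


Actual ethanol: m = 0.511 * 98.22 * 0.9001
m = 45.1764 g

45.1764 g


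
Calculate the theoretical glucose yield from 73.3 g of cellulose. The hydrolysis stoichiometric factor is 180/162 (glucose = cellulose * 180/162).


glucose = cellulose * 180/162
= 73.3 * 180/162
= 81.4444 g

81.4444 g


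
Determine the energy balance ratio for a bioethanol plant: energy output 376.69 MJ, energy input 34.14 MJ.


EROI = E_out / E_in
= 376.69 / 34.14
= 11.0337

11.0337


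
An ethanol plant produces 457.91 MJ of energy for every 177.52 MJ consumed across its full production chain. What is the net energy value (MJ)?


NEV = E_out - E_in
= 457.91 - 177.52
= 280.3900 MJ

280.3900 MJ


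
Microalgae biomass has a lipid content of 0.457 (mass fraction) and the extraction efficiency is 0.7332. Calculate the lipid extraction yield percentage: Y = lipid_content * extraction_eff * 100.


Y = lipid_content * extraction_eff * 100
= 0.457 * 0.7332 * 100
= 33.5072%

33.5072%


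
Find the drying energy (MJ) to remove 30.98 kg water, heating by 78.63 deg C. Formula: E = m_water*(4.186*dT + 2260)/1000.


E = m_water * (4.186 * dT + 2260) / 1000
= 30.98 * (4.186 * 78.63 + 2260) / 1000
= 80.2117 MJ

80.2117 MJ


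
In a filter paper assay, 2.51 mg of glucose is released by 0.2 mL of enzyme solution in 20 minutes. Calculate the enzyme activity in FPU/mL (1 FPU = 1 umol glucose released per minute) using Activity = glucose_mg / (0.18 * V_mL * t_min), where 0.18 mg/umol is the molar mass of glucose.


Activity = glucose_mg / (0.18 mg/umol * V_mL * t_min)
= 2.51 / (0.18 * 0.2 * 20)
= 3.4861 FPU/mL

3.4861 FPU/mL


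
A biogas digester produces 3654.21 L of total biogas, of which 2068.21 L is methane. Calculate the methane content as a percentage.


CH4% = V_CH4 / V_total * 100
= 2068.21 / 3654.21 * 100
= 56.5980%

56.5980%


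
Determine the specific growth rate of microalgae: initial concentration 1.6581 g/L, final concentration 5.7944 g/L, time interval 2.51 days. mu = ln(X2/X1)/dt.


mu = ln(X2/X1) / dt
= ln(5.7944/1.6581) / 2.51
= 0.4985 per day

0.4985 per day


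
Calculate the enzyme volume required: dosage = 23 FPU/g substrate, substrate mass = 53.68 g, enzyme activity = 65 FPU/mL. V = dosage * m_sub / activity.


V = dosage * m_sub / activity
V = 23 * 53.68 / 65
V = 18.9945 mL

18.9945 mL


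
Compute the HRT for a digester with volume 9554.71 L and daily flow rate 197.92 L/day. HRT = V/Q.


HRT = V / Q
= 9554.71 / 197.92
= 48.2756 days

48.2756 days


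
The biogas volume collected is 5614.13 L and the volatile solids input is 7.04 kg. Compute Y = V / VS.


Y = V / VS
= 5614.13 / 7.04
= 797.4616 L/kg VS

797.4616 L/kg VS


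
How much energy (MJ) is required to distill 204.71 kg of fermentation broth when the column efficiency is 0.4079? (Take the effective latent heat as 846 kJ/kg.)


E = m * 846 / (eta * 1000)
= 204.71 * 846 / (0.4079 * 1000)
= 424.5763 MJ

424.5763 MJ


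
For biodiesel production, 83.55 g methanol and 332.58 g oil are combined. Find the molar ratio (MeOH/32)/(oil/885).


Molar ratio = n_MeOH / n_oil = (MeOH/32) / (oil/885) = (MeOH * 885) / (32 * oil)
= (83.55 * 885) / (32 * 332.58)
= 6.9477

6.9477


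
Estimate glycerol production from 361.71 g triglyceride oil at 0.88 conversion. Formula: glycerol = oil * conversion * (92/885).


glycerol = oil * conv * (92/885)
= 361.71 * 0.88 * 92 / 885
= 33.0893 g

33.0893 g


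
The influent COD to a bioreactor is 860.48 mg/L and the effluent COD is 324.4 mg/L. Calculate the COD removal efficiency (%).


eta = (COD_in - COD_out) / COD_in * 100
= (860.48 - 324.4) / 860.48 * 100
= 62.3001%

62.3001%


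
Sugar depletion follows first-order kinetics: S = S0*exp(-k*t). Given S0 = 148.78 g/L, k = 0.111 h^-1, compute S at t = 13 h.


S = S0 * exp(-k * t)
S = 148.78 * exp(-0.111 * 13)
S = 35.1445 g/L

35.1445 g/L


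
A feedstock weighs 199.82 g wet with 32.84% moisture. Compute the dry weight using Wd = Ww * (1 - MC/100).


Wd = Ww * (1 - MC/100)
= 199.82 * (1 - 32.84/100)
= 134.1991 g

134.1991 g


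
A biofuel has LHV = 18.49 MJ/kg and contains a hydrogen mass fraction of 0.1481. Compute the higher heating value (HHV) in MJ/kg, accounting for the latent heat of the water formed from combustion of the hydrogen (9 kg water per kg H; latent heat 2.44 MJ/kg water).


HHV = LHV + H_frac * 9 * 2.44
= 18.49 + 0.1481 * 9 * 2.44
= 21.7423 MJ/kg

21.7423 MJ/kg


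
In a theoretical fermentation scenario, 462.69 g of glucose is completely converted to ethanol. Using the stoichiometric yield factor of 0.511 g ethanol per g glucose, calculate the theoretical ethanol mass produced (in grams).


Theoretical ethanol yield: m_EtOH = 0.511 * m_glucose
m_EtOH = 0.511 * 462.69 = 236.4346 g

236.4346 g


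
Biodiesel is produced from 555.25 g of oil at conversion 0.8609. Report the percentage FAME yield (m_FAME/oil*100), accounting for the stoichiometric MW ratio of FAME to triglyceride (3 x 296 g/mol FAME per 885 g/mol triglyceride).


m_FAME = oil * conv * (3 * 296 / 885) = oil * conv * (888/885)
= 555.25 * 0.8609 * 888 / 885
= 479.6351 g
Y = m_FAME / oil * 100 = conv * (888/885) * 100
= 0.8609 * 888 / 885 * 100
= 86.38%

86.38%


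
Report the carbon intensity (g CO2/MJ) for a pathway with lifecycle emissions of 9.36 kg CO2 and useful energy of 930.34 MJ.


CI = CO2 * 1000 / E
= 9.36 * 1000 / 930.34
= 10.0608 g CO2/MJ

10.0608 g CO2/MJ


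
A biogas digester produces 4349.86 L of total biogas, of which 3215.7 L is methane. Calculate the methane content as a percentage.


CH4% = V_CH4 / V_total * 100
= 3215.7 / 4349.86 * 100
= 73.9265%

73.9265%


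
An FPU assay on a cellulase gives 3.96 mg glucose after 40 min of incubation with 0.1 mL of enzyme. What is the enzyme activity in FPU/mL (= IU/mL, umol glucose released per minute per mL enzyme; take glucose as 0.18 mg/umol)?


Activity = glucose_mg / (0.18 mg/umol * V_mL * t_min)
= 3.96 / (0.18 * 0.1 * 40)
= 5.5000 FPU/mL

5.5000 FPU/mL


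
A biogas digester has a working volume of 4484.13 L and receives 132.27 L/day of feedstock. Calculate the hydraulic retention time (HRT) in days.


HRT = V / Q
= 4484.13 / 132.27
= 33.9013 days

33.9013 days


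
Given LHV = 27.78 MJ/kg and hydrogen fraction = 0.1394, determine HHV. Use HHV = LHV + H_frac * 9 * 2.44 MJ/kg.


HHV = LHV + H_frac * 9 * 2.44
= 27.78 + 0.1394 * 9 * 2.44
= 30.8412 MJ/kg

30.8412 MJ/kg


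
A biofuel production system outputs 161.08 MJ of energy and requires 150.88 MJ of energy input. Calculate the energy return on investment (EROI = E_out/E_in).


EROI = E_out / E_in
= 161.08 / 150.88
= 1.0676

1.0676


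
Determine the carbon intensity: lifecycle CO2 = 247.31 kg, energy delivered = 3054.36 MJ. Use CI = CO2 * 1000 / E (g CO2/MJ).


CI = CO2 * 1000 / E
= 247.31 * 1000 / 3054.36
= 80.9695 g CO2/MJ

80.9695 g CO2/MJ


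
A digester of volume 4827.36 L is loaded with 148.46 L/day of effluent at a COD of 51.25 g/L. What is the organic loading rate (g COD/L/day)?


OLR = Q * S / V
= 148.46 * 51.25 / 4827.36
= 1.5761 g/L/day

1.5761 g/L/day


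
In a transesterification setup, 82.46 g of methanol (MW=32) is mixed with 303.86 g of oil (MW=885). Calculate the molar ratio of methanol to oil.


Molar ratio = n_MeOH / n_oil = (MeOH/32) / (oil/885) = (MeOH * 885) / (32 * oil)
= (82.46 * 885) / (32 * 303.86)
= 7.5052

7.5052


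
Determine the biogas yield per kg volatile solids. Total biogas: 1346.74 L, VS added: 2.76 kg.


Y = V / VS
= 1346.74 / 2.76
= 487.9493 L/kg VS

487.9493 L/kg VS


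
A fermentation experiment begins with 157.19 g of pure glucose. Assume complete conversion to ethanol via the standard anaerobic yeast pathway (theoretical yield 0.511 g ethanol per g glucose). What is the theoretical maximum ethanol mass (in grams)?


Theoretical ethanol yield: m_EtOH = 0.511 * m_glucose
m_EtOH = 0.511 * 157.19 = 80.3241 g

80.3241 g


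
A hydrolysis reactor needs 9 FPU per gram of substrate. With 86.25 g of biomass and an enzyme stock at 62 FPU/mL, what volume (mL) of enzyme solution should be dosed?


V = dosage * m_sub / activity
V = 9 * 86.25 / 62
V = 12.5202 mL

12.5202 mL


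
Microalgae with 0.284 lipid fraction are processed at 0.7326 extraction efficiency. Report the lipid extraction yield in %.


Y = lipid_content * extraction_eff * 100
= 0.284 * 0.7326 * 100
= 20.8058%

20.8058%


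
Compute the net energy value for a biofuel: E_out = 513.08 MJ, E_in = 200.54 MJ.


NEV = E_out - E_in
= 513.08 - 200.54
= 312.5400 MJ

312.5400 MJ


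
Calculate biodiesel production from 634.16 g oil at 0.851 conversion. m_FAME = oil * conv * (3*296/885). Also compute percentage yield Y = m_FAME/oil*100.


m_FAME = oil * conv * (3 * 296 / 885) = oil * conv * (888/885)
= 634.16 * 0.851 * 888 / 885
= 541.4996 g
Y = m_FAME / oil * 100 = conv * (888/885) * 100
= 0.851 * 888 / 885 * 100
= 85.39%

541.4996 g FAME; Y = 85.39%


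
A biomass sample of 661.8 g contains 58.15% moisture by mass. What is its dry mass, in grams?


Wd = Ww * (1 - MC/100)
= 661.8 * (1 - 58.15/100)
= 276.9633 g

276.9633 g


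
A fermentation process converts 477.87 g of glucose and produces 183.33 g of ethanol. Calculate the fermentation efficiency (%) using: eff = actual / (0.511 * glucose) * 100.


Fermentation efficiency = (actual / (0.511 * glucose)) * 100
= (183.33 / (0.511 * 477.87)) * 100
= 75.0763%

75.0763%


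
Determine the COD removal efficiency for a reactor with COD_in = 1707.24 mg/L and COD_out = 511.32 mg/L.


eta = (COD_in - COD_out) / COD_in * 100
= (1707.24 - 511.32) / 1707.24 * 100
= 70.0499%

70.0499%


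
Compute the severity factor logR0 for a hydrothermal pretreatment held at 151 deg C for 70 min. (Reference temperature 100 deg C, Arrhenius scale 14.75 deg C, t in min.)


logR0 = log10(t * exp((T - 100) / 14.75))
= log10(70 * exp((151 - 100) / 14.75))
= 3.3467

3.3467


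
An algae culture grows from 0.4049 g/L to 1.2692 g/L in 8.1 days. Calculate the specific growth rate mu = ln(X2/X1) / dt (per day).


mu = ln(X2/X1) / dt
= ln(1.2692/0.4049) / 8.1
= 0.1410 per day

0.1410 per day


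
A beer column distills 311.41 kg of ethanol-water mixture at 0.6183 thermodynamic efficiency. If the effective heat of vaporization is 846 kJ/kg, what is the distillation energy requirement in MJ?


E = m * 846 / (eta * 1000)
= 311.41 * 846 / (0.6183 * 1000)
= 426.0923 MJ

426.0923 MJ


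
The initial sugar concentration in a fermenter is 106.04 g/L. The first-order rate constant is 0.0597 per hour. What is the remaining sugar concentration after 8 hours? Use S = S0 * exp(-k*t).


S = S0 * exp(-k * t)
S = 106.04 * exp(-0.0597 * 8)
S = 65.7735 g/L

65.7735 g/L


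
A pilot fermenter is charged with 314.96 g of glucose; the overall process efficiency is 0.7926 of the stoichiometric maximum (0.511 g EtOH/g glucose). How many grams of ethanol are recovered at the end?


Actual ethanol: m = 0.511 * 314.96 * 0.7926
m = 127.5647 g

127.5647 g


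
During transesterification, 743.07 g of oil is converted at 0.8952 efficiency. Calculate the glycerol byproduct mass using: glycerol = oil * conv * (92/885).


glycerol = oil * conv * (92/885)
= 743.07 * 0.8952 * 92 / 885
= 69.1503 g

69.1503 g


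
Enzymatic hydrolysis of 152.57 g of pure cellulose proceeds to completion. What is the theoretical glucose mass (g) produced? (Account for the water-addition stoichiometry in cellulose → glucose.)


glucose = cellulose * 180/162
= 152.57 * 180/162
= 169.5222 g

169.5222 g


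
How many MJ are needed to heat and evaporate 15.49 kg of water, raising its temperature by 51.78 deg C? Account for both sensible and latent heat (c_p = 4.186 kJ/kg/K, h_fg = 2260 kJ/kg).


E = m_water * (4.186 * dT + 2260) / 1000
= 15.49 * (4.186 * 51.78 + 2260) / 1000
= 38.3649 MJ

38.3649 MJ


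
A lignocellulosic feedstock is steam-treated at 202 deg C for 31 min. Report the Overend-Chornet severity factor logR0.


logR0 = log10(t * exp((T - 100) / 14.75))
= log10(31 * exp((202 - 100) / 14.75))
= 4.4946

4.4946


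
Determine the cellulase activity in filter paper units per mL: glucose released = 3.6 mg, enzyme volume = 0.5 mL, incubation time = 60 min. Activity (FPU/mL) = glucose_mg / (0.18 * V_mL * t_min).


Activity = glucose_mg / (0.18 mg/umol * V_mL * t_min)
= 3.6 / (0.18 * 0.5 * 60)
= 0.6667 FPU/mL

0.6667 FPU/mL


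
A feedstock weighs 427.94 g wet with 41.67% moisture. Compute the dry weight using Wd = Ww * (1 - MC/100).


Wd = Ww * (1 - MC/100)
= 427.94 * (1 - 41.67/100)
= 249.6174 g

249.6174 g


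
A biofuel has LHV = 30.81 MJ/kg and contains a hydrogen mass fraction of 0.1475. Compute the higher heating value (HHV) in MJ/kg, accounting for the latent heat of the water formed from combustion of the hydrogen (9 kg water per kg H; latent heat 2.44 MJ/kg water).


HHV = LHV + H_frac * 9 * 2.44
= 30.81 + 0.1475 * 9 * 2.44
= 34.0491 MJ/kg

34.0491 MJ/kg


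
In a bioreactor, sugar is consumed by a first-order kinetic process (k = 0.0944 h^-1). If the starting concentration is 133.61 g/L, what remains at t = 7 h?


S = S0 * exp(-k * t)
S = 133.61 * exp(-0.0944 * 7)
S = 69.0013 g/L

69.0013 g/L


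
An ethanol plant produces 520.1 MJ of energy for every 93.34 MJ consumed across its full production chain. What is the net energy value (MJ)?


NEV = E_out - E_in
= 520.1 - 93.34
= 426.7600 MJ

426.7600 MJ


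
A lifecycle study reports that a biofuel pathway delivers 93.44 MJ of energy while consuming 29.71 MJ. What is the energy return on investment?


EROI = E_out / E_in
= 93.44 / 29.71
= 3.1451

3.1451


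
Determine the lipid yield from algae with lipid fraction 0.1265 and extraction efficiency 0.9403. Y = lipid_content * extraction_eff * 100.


Y = lipid_content * extraction_eff * 100
= 0.1265 * 0.9403 * 100
= 11.8948%

11.8948%


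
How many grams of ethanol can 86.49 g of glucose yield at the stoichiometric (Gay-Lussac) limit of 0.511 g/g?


Theoretical ethanol yield: m_EtOH = 0.511 * m_glucose
m_EtOH = 0.511 * 86.49 = 44.1964 g

44.1964 g


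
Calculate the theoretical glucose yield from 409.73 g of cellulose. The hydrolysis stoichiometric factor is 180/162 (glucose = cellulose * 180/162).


glucose = cellulose * 180/162
= 409.73 * 180/162
= 455.2556 g

455.2556 g


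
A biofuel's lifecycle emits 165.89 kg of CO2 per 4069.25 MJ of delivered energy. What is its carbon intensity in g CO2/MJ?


CI = CO2 * 1000 / E
= 165.89 * 1000 / 4069.25
= 40.7667 g CO2/MJ

40.7667 g CO2/MJ


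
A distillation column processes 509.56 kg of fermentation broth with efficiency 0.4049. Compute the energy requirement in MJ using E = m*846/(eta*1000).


E = m * 846 / (eta * 1000)
= 509.56 * 846 / (0.4049 * 1000)
= 1064.6771 MJ

1064.6771 MJ


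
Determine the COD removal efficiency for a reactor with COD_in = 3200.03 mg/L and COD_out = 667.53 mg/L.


eta = (COD_in - COD_out) / COD_in * 100
= (3200.03 - 667.53) / 3200.03 * 100
= 79.1399%

79.1399%


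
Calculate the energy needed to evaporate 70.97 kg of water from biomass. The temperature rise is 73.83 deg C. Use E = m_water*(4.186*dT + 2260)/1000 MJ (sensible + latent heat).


E = m_water * (4.186 * dT + 2260) / 1000
= 70.97 * (4.186 * 73.83 + 2260) / 1000
= 182.3256 MJ

182.3256 MJ


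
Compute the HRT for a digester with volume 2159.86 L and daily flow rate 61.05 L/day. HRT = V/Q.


HRT = V / Q
= 2159.86 / 61.05
= 35.3785 days

35.3785 days


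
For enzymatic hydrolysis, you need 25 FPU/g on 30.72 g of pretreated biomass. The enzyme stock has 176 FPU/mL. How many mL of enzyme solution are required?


V = dosage * m_sub / activity
V = 25 * 30.72 / 176
V = 4.3636 mL

4.3636 mL


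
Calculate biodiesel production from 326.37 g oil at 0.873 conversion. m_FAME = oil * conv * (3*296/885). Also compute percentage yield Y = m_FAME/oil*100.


m_FAME = oil * conv * (3 * 296 / 885) = oil * conv * (888/885)
= 326.37 * 0.873 * 888 / 885
= 285.8868 g
Y = m_FAME / oil * 100 = conv * (888/885) * 100
= 0.873 * 888 / 885 * 100
= 87.60%

285.8868 g FAME; Y = 87.60%


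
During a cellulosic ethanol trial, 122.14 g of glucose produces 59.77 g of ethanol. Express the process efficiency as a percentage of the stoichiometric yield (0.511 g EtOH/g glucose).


Fermentation efficiency = (actual / (0.511 * glucose)) * 100
= (59.77 / (0.511 * 122.14)) * 100
= 95.7645%

95.7645%


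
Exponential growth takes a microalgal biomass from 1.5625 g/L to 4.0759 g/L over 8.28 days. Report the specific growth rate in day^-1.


mu = ln(X2/X1) / dt
= ln(4.0759/1.5625) / 8.28
= 0.1158 per day

0.1158 per day


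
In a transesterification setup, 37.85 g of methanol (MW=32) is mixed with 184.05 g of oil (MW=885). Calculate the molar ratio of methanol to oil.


Molar ratio = n_MeOH / n_oil = (MeOH/32) / (oil/885) = (MeOH * 885) / (32 * oil)
= (37.85 * 885) / (32 * 184.05)
= 5.6875

5.6875


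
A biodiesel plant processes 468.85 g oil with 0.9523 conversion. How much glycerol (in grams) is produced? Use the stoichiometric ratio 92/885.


glycerol = oil * conv * (92/885)
= 468.85 * 0.9523 * 92 / 885
= 46.4143 g

46.4143 g


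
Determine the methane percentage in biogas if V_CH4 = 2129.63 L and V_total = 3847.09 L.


CH4% = V_CH4 / V_total * 100
= 2129.63 / 3847.09 * 100
= 55.3569%

55.3569%


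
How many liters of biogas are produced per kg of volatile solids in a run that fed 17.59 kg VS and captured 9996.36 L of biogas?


Y = V / VS
= 9996.36 / 17.59
= 568.2979 L/kg VS

568.2979 L/kg VS


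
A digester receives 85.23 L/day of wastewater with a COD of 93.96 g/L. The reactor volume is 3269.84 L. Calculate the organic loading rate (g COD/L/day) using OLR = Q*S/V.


OLR = Q * S / V
= 85.23 * 93.96 / 3269.84
= 2.4491 g/L/day

2.4491 g/L/day


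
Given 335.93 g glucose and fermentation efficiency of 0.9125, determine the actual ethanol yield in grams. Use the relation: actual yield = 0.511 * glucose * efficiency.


Actual ethanol: m = 0.511 * 335.93 * 0.9125
m = 156.6400 g

156.6400 g


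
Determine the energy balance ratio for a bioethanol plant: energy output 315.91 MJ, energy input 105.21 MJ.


EROI = E_out / E_in
= 315.91 / 105.21
= 3.0027

3.0027


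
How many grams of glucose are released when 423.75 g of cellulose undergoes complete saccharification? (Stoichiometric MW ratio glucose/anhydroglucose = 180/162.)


glucose = cellulose * 180/162
= 423.75 * 180/162
= 470.8333 g

470.8333 g


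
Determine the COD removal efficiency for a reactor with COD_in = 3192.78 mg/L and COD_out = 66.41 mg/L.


eta = (COD_in - COD_out) / COD_in * 100
= (3192.78 - 66.41) / 3192.78 * 100
= 97.9200%

97.9200%


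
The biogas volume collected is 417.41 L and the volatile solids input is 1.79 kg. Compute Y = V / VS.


Y = V / VS
= 417.41 / 1.79
= 233.1899 L/kg VS

233.1899 L/kg VS


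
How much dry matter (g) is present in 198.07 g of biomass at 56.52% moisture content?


Wd = Ww * (1 - MC/100)
= 198.07 * (1 - 56.52/100)
= 86.1208 g

86.1208 g


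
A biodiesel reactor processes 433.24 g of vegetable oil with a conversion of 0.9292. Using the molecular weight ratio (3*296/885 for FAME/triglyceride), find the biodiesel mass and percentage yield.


m_FAME = oil * conv * (3 * 296 / 885) = oil * conv * (888/885)
= 433.24 * 0.9292 * 888 / 885
= 403.9312 g
Y = m_FAME / oil * 100 = conv * (888/885) * 100
= 0.9292 * 888 / 885 * 100
= 93.23%

403.9312 g FAME; Y = 93.23%


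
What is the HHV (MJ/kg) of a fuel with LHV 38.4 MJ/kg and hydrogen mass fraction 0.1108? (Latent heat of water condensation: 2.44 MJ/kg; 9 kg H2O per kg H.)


HHV = LHV + H_frac * 9 * 2.44
= 38.4 + 0.1108 * 9 * 2.44
= 40.8332 MJ/kg

40.8332 MJ/kg


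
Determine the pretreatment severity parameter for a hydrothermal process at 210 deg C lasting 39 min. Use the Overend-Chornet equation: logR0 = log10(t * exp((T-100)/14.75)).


logR0 = log10(t * exp((T - 100) / 14.75))
= log10(39 * exp((210 - 100) / 14.75))
= 4.8299

4.8299


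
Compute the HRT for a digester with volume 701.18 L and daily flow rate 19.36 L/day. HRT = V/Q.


HRT = V / Q
= 701.18 / 19.36
= 36.2180 days

36.2180 days


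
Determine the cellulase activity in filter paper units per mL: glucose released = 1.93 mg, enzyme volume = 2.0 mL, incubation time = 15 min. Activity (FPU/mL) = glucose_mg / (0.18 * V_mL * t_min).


Activity = glucose_mg / (0.18 mg/umol * V_mL * t_min)
= 1.93 / (0.18 * 2.0 * 15)
= 0.3574 FPU/mL

0.3574 FPU/mL


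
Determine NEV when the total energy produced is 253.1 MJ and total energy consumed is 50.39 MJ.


NEV = E_out - E_in
= 253.1 - 50.39
= 202.7100 MJ

202.7100 MJ


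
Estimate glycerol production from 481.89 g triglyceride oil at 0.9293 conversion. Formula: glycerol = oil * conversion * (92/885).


glycerol = oil * conv * (92/885)
= 481.89 * 0.9293 * 92 / 885
= 46.5531 g

46.5531 g


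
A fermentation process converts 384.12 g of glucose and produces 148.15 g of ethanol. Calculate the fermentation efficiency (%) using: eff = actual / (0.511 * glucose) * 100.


Fermentation efficiency = (actual / (0.511 * glucose)) * 100
= (148.15 / (0.511 * 384.12)) * 100
= 75.4769%

75.4769%


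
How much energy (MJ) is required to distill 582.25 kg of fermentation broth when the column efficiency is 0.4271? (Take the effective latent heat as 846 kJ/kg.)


E = m * 846 / (eta * 1000)
= 582.25 * 846 / (0.4271 * 1000)
= 1153.3212 MJ

1153.3212 MJ


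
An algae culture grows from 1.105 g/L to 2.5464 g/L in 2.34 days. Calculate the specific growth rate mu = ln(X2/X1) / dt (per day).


mu = ln(X2/X1) / dt
= ln(2.5464/1.105) / 2.34
= 0.3568 per day

0.3568 per day


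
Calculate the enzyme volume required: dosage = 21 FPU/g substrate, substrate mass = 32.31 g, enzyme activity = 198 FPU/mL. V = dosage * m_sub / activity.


V = dosage * m_sub / activity
V = 21 * 32.31 / 198
V = 3.4268 mL

3.4268 mL


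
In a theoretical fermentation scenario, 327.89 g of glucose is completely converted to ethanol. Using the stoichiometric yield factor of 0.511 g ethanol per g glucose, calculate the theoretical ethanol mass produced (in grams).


Theoretical ethanol yield: m_EtOH = 0.511 * m_glucose
m_EtOH = 0.511 * 327.89 = 167.5518 g

167.5518 g


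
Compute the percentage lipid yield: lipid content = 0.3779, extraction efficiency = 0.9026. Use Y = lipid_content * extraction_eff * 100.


Y = lipid_content * extraction_eff * 100
= 0.3779 * 0.9026 * 100
= 34.1093%

34.1093%


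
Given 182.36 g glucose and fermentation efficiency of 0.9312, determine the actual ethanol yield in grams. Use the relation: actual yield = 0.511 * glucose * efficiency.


Actual ethanol: m = 0.511 * 182.36 * 0.9312
m = 86.7748 g

86.7748 g


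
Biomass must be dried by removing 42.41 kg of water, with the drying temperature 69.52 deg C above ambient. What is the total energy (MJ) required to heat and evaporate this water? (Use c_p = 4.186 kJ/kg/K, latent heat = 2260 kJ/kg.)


E = m_water * (4.186 * dT + 2260) / 1000
= 42.41 * (4.186 * 69.52 + 2260) / 1000
= 108.1884 MJ

108.1884 MJ


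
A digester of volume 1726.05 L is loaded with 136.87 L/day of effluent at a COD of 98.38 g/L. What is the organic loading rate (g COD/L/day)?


OLR = Q * S / V
= 136.87 * 98.38 / 1726.05
= 7.8012 g/L/day

7.8012 g/L/day


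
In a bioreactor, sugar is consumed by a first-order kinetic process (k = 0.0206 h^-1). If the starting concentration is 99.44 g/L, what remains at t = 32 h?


S = S0 * exp(-k * t)
S = 99.44 * exp(-0.0206 * 32)
S = 51.4368 g/L

51.4368 g/L


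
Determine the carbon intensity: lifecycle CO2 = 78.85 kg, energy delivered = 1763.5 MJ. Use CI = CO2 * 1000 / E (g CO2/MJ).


CI = CO2 * 1000 / E
= 78.85 * 1000 / 1763.5
= 44.7122 g CO2/MJ

44.7122 g CO2/MJ


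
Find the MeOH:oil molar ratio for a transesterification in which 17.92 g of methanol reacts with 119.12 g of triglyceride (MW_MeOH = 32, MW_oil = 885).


Molar ratio = n_MeOH / n_oil = (MeOH/32) / (oil/885) = (MeOH * 885) / (32 * oil)
= (17.92 * 885) / (32 * 119.12)
= 4.1605

4.1605


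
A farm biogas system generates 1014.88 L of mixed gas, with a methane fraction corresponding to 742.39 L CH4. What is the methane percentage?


CH4% = V_CH4 / V_total * 100
= 742.39 / 1014.88 * 100
= 73.1505%

73.1505%


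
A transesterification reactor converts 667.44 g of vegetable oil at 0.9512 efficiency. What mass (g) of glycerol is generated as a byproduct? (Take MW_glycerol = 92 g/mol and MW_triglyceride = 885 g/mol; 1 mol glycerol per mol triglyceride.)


glycerol = oil * conv * (92/885)
= 667.44 * 0.9512 * 92 / 885
= 65.9977 g

65.9977 g


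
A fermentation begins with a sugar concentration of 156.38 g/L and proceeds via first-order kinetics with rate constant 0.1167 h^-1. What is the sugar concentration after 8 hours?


S = S0 * exp(-k * t)
S = 156.38 * exp(-0.1167 * 8)
S = 61.4786 g/L

61.4786 g/L


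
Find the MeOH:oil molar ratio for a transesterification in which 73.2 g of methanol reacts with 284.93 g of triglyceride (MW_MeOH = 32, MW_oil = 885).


Molar ratio = n_MeOH / n_oil = (MeOH/32) / (oil/885) = (MeOH * 885) / (32 * oil)
= (73.2 * 885) / (32 * 284.93)
= 7.1050

7.1050


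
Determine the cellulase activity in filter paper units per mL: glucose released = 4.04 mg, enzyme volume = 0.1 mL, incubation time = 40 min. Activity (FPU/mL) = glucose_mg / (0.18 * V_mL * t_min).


Activity = glucose_mg / (0.18 mg/umol * V_mL * t_min)
= 4.04 / (0.18 * 0.1 * 40)
= 5.6111 FPU/mL

5.6111 FPU/mL


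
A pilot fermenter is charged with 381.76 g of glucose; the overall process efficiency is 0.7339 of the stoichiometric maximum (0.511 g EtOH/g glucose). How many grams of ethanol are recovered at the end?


Actual ethanol: m = 0.511 * 381.76 * 0.7339
m = 143.1687 g

143.1687 g


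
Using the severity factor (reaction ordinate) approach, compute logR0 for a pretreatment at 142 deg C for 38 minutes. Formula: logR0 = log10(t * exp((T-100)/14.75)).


logR0 = log10(t * exp((T - 100) / 14.75))
= log10(38 * exp((142 - 100) / 14.75))
= 2.8164

2.8164


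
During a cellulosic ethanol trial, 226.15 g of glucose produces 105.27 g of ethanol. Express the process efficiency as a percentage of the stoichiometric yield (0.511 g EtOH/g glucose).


Fermentation efficiency = (actual / (0.511 * glucose)) * 100
= (105.27 / (0.511 * 226.15)) * 100
= 91.0934%

91.0934%


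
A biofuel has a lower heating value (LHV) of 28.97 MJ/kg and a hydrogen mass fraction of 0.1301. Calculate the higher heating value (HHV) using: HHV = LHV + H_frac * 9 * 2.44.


HHV = LHV + H_frac * 9 * 2.44
= 28.97 + 0.1301 * 9 * 2.44
= 31.8270 MJ/kg

31.8270 MJ/kg


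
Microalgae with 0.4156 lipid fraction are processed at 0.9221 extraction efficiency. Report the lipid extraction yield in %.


Y = lipid_content * extraction_eff * 100
= 0.4156 * 0.9221 * 100
= 38.3225%

38.3225%


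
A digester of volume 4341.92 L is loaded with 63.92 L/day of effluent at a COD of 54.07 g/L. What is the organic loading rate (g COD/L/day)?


OLR = Q * S / V
= 63.92 * 54.07 / 4341.92
= 0.7960 g/L/day

0.7960 g/L/day


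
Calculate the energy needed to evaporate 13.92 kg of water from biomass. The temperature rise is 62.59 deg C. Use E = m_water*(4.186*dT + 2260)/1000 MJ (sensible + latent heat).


E = m_water * (4.186 * dT + 2260) / 1000
= 13.92 * (4.186 * 62.59 + 2260) / 1000
= 35.1063 MJ

35.1063 MJ


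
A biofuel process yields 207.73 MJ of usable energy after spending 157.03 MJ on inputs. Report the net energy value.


NEV = E_out - E_in
= 207.73 - 157.03
= 50.7000 MJ

50.7000 MJ


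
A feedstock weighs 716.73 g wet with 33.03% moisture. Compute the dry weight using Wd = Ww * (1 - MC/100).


Wd = Ww * (1 - MC/100)
= 716.73 * (1 - 33.03/100)
= 479.9941 g

479.9941 g


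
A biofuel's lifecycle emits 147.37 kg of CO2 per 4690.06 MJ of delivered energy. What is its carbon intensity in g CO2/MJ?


CI = CO2 * 1000 / E
= 147.37 * 1000 / 4690.06
= 31.4218 g CO2/MJ

31.4218 g CO2/MJ


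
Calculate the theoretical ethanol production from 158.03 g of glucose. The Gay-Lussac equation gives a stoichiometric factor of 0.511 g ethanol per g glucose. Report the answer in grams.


Theoretical ethanol yield: m_EtOH = 0.511 * m_glucose
m_EtOH = 0.511 * 158.03 = 80.7533 g

80.7533 g


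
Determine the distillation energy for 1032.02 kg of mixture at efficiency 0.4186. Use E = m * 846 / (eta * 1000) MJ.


E = m * 846 / (eta * 1000)
= 1032.02 * 846 / (0.4186 * 1000)
= 2085.7356 MJ

2085.7356 MJ


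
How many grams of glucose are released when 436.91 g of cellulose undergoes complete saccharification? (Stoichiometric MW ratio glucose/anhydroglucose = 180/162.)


glucose = cellulose * 180/162
= 436.91 * 180/162
= 485.4556 g

485.4556 g


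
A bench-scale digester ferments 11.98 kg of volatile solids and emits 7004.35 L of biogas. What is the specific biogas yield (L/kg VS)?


Y = V / VS
= 7004.35 / 11.98
= 584.6703 L/kg VS

584.6703 L/kg VS


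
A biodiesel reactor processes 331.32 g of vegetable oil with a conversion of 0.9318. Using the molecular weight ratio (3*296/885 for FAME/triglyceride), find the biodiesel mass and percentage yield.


m_FAME = oil * conv * (3 * 296 / 885) = oil * conv * (888/885)
= 331.32 * 0.9318 * 888 / 885
= 309.7705 g
Y = m_FAME / oil * 100 = conv * (888/885) * 100
= 0.9318 * 888 / 885 * 100
= 93.50%

309.7705 g FAME; Y = 93.50%


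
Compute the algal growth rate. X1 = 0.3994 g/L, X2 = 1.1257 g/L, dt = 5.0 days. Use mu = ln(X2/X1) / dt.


mu = ln(X2/X1) / dt
= ln(1.1257/0.3994) / 5.0
= 0.2072 per day

0.2072 per day


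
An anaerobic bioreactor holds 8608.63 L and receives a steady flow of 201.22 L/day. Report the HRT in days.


HRT = V / Q
= 8608.63 / 201.22
= 42.7822 days

42.7822 days


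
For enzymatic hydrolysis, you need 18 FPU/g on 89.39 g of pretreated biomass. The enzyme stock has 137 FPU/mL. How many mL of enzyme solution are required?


V = dosage * m_sub / activity
V = 18 * 89.39 / 137
V = 11.7447 mL

11.7447 mL


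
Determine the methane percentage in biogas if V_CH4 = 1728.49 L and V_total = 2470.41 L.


CH4% = V_CH4 / V_total * 100
= 1728.49 / 2470.41 * 100
= 69.9677%

69.9677%


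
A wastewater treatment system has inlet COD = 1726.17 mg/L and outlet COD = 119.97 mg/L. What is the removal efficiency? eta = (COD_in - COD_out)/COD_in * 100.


eta = (COD_in - COD_out) / COD_in * 100
= (1726.17 - 119.97) / 1726.17 * 100
= 93.0499%

93.0499%


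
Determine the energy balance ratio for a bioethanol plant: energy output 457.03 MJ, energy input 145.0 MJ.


EROI = E_out / E_in
= 457.03 / 145.0
= 3.1519

3.1519


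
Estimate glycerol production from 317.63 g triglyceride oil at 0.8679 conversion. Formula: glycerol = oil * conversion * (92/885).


glycerol = oil * conv * (92/885)
= 317.63 * 0.8679 * 92 / 885
= 28.6573 g

28.6573 g


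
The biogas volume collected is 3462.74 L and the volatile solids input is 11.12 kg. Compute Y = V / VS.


Y = V / VS
= 3462.74 / 11.12
= 311.3975 L/kg VS

311.3975 L/kg VS


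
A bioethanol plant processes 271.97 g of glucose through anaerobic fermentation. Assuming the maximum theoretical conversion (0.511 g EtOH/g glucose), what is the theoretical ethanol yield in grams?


Theoretical ethanol yield: m_EtOH = 0.511 * m_glucose
m_EtOH = 0.511 * 271.97 = 138.9767 g

138.9767 g


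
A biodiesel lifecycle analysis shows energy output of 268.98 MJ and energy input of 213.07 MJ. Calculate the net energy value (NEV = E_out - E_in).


NEV = E_out - E_in
= 268.98 - 213.07
= 55.9100 MJ

55.9100 MJ


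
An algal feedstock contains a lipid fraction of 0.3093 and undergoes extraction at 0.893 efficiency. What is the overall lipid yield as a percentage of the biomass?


Y = lipid_content * extraction_eff * 100
= 0.3093 * 0.893 * 100
= 27.6205%

27.6205%


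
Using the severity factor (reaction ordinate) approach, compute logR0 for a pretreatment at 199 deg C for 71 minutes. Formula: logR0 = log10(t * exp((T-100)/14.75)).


logR0 = log10(t * exp((T - 100) / 14.75))
= log10(71 * exp((199 - 100) / 14.75))
= 4.7662

4.7662


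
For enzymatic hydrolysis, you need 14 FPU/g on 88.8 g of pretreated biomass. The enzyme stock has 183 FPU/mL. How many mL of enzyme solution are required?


V = dosage * m_sub / activity
V = 14 * 88.8 / 183
V = 6.7934 mL

6.7934 mL


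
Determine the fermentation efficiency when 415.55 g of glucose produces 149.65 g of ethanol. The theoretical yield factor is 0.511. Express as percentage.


Fermentation efficiency = (actual / (0.511 * glucose)) * 100
= (149.65 / (0.511 * 415.55)) * 100
= 70.4746%

70.4746%


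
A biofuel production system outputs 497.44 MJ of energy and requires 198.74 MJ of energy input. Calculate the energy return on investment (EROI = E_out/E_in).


EROI = E_out / E_in
= 497.44 / 198.74
= 2.5030

2.5030


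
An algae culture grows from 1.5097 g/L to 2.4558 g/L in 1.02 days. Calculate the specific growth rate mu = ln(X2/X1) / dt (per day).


mu = ln(X2/X1) / dt
= ln(2.4558/1.5097) / 1.02
= 0.4770 per day

0.4770 per day


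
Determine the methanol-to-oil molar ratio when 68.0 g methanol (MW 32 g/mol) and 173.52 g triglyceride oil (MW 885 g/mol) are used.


Molar ratio = n_MeOH / n_oil = (MeOH/32) / (oil/885) = (MeOH * 885) / (32 * oil)
= (68.0 * 885) / (32 * 173.52)
= 10.8381

10.8381


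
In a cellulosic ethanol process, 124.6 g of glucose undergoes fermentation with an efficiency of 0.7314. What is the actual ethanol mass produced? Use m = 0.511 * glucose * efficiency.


Actual ethanol: m = 0.511 * 124.6 * 0.7314
m = 46.5687 g

46.5687 g


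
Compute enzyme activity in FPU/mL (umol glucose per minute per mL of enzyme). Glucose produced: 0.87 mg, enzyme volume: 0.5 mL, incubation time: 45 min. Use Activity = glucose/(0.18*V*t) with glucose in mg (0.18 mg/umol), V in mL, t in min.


Activity = glucose_mg / (0.18 mg/umol * V_mL * t_min)
= 0.87 / (0.18 * 0.5 * 45)
= 0.2148 FPU/mL

0.2148 FPU/mL


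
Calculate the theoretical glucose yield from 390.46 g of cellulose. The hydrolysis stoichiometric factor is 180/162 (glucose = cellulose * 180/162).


glucose = cellulose * 180/162
= 390.46 * 180/162
= 433.8444 g

433.8444 g


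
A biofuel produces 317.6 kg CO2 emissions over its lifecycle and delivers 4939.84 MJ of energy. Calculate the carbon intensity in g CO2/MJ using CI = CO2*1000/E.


CI = CO2 * 1000 / E
= 317.6 * 1000 / 4939.84
= 64.2936 g CO2/MJ

64.2936 g CO2/MJ


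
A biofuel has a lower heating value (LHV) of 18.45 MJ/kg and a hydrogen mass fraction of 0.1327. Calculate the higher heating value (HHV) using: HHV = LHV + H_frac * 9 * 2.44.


HHV = LHV + H_frac * 9 * 2.44
= 18.45 + 0.1327 * 9 * 2.44
= 21.3641 MJ/kg

21.3641 MJ/kg


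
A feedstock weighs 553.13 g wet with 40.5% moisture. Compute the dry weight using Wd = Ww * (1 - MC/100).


Wd = Ww * (1 - MC/100)
= 553.13 * (1 - 40.5/100)
= 329.1123 g

329.1123 g


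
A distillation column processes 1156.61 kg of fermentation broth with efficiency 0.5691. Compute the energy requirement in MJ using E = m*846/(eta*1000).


E = m * 846 / (eta * 1000)
= 1156.61 * 846 / (0.5691 * 1000)
= 1719.3675 MJ

1719.3675 MJ


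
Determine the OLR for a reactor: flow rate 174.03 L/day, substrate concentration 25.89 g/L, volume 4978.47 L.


OLR = Q * S / V
= 174.03 * 25.89 / 4978.47
= 0.9050 g/L/day

0.9050 g/L/day


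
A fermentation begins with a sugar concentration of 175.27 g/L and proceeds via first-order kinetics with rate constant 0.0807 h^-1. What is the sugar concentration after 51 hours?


S = S0 * exp(-k * t)
S = 175.27 * exp(-0.0807 * 51)
S = 2.8594 g/L

2.8594 g/L


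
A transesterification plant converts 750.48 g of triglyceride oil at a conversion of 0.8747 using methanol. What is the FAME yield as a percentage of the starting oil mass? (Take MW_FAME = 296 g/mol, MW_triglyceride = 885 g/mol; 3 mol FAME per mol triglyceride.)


m_FAME = oil * conv * (3 * 296 / 885) = oil * conv * (888/885)
= 750.48 * 0.8747 * 888 / 885
= 658.6701 g
Y = m_FAME / oil * 100 = conv * (888/885) * 100
= 0.8747 * 888 / 885 * 100
= 87.77%

87.77%


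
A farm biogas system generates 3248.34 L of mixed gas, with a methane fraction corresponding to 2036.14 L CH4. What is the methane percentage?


CH4% = V_CH4 / V_total * 100
= 2036.14 / 3248.34 * 100
= 62.6825%

62.6825%


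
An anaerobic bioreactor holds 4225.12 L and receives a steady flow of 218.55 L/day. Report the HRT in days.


HRT = V / Q
= 4225.12 / 218.55
= 19.3325 days

19.3325 days


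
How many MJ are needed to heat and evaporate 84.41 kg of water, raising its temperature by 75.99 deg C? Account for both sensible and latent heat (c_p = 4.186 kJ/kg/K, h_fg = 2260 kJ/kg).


E = m_water * (4.186 * dT + 2260) / 1000
= 84.41 * (4.186 * 75.99 + 2260) / 1000
= 217.6169 MJ

217.6169 MJ


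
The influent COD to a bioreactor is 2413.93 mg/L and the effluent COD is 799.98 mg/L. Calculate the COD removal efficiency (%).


eta = (COD_in - COD_out) / COD_in * 100
= (2413.93 - 799.98) / 2413.93 * 100
= 66.8599%

66.8599%


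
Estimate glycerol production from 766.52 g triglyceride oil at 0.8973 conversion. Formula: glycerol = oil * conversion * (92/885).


glycerol = oil * conv * (92/885)
= 766.52 * 0.8973 * 92 / 885
= 71.4999 g

71.4999 g


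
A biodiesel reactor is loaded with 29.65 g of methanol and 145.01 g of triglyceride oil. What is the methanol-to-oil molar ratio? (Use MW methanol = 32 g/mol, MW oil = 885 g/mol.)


Molar ratio = n_MeOH / n_oil = (MeOH/32) / (oil/885) = (MeOH * 885) / (32 * oil)
= (29.65 * 885) / (32 * 145.01)
= 5.6548

5.6548


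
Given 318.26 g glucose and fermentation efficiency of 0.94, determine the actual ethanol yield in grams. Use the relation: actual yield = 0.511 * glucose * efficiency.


Actual ethanol: m = 0.511 * 318.26 * 0.94
m = 152.8730 g

152.8730 g


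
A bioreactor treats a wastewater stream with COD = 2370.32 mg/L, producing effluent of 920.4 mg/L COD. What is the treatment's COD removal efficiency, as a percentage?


eta = (COD_in - COD_out) / COD_in * 100
= (2370.32 - 920.4) / 2370.32 * 100
= 61.1698%

61.1698%


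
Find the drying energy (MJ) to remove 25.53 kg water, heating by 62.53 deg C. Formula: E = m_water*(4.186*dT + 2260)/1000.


E = m_water * (4.186 * dT + 2260) / 1000
= 25.53 * (4.186 * 62.53 + 2260) / 1000
= 64.3803 MJ

64.3803 MJ


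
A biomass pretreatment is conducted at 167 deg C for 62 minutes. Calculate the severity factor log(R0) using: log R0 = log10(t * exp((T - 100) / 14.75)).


logR0 = log10(t * exp((T - 100) / 14.75))
= log10(62 * exp((167 - 100) / 14.75))
= 3.7651

3.7651


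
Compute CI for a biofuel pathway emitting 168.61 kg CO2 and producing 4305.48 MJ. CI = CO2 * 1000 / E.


CI = CO2 * 1000 / E
= 168.61 * 1000 / 4305.48
= 39.1617 g CO2/MJ

39.1617 g CO2/MJ


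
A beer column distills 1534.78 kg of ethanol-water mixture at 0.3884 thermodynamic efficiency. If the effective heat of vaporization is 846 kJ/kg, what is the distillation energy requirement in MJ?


E = m * 846 / (eta * 1000)
= 1534.78 * 846 / (0.3884 * 1000)
= 3343.0069 MJ

3343.0069 MJ
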